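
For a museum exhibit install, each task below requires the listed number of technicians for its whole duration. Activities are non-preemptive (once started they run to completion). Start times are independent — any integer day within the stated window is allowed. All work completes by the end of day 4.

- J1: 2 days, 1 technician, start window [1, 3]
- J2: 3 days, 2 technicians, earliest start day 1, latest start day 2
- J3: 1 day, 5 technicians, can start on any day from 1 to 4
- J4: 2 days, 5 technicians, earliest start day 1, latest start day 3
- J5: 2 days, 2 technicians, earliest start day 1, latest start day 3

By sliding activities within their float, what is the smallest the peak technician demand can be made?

Early-start (J1@1, J2@1, J3@1, J4@1, J5@1) gives peak 15: d1:15  d2:10  d3:2  d4:0.
Shift J3→4, J5→3.
Schedule J1@1, J2@1, J3@4, J4@1, J5@3: d1:8  d2:8  d3:4  d4:7 — peak 8.

8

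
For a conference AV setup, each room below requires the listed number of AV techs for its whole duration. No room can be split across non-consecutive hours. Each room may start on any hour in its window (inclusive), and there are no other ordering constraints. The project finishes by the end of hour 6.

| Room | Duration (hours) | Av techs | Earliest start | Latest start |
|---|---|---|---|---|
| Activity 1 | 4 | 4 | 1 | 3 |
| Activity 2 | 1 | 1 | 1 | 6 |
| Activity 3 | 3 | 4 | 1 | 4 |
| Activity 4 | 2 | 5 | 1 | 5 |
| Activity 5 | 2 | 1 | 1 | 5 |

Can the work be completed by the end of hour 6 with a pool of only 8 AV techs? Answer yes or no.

yes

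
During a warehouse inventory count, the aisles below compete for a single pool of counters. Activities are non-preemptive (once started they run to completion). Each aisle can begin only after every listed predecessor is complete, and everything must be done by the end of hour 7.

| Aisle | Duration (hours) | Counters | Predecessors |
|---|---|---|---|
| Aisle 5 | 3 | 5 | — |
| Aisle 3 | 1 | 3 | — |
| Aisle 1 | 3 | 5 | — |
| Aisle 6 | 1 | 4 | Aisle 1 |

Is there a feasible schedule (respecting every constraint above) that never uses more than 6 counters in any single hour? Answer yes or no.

no

The minimum achievable peak is 7; 6 < 7, so no feasible schedule stays within the cap.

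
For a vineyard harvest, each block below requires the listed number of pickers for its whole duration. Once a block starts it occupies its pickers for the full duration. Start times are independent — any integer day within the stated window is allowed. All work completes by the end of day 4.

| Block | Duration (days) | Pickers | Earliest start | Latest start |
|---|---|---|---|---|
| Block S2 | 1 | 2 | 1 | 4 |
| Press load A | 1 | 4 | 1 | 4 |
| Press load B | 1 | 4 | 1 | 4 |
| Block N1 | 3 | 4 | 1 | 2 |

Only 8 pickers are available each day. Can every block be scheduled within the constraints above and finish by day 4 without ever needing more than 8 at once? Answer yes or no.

Schedule Block S2@1, Press load A@1, Press load B@2, Block N1@2: d1:6  d2:8  d3:4  d4:4 — peak 8 ≤ 8.

yes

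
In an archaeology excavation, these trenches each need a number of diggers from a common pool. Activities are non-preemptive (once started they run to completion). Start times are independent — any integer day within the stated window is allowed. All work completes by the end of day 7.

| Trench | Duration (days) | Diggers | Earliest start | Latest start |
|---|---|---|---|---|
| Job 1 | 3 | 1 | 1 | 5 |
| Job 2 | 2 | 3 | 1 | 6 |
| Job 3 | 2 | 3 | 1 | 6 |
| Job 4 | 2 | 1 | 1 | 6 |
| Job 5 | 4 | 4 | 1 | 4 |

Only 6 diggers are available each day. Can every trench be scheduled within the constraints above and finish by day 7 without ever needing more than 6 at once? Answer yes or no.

Schedule Job 1@1, Job 2@5, Job 3@5, Job 4@1, Job 5@1: d1:6  d2:6  d3:5  d4:4  d5:6  d6:6  d7:0 — peak 6 ≤ 6.

yes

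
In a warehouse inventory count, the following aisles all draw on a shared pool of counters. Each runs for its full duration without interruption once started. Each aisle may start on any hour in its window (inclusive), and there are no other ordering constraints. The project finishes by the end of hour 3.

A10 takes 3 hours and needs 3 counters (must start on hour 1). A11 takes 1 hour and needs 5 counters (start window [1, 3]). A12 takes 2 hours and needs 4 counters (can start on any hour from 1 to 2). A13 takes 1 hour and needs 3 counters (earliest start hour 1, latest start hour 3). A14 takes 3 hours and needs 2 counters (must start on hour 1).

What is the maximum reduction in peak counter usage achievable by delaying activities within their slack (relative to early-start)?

Early-start peak: h1:17  h2:9  h3:5 ⇒ 17.
Leveled (A10@1, A11@1, A12@2, A13@2, A14@1): h1:10  h2:12  h3:9 ⇒ 12.
Reduction 17 − 12 = 5.

5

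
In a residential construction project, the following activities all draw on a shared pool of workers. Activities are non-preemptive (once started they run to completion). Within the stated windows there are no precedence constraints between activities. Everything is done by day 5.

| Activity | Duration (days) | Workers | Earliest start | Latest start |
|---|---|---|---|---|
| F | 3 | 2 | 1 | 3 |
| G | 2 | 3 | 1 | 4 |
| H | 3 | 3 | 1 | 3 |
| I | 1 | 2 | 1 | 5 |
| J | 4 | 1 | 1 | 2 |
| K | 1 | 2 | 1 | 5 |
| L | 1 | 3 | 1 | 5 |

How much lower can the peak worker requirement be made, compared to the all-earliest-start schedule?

Early-start peak: d1:16  d2:9  d3:6  d4:1  d5:0 ⇒ 16.
Leveled (F@1, G@1, H@3, I@1, J@2, K@4, L@5): d1:7  d2:6  d3:6  d4:6  d5:7 ⇒ 7.
Reduction 16 − 7 = 9.

9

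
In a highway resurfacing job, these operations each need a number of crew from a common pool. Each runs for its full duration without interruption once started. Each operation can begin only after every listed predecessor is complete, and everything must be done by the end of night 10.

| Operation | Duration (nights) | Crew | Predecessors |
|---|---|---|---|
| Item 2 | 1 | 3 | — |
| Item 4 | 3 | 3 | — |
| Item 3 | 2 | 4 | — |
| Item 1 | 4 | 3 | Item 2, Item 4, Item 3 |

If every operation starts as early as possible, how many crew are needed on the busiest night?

Early-start schedule: Item 2@1, Item 4@1, Item 3@1, Item 1@4.
Load per night: night 1: 10, night 2: 7, night 3: 3, night 4: 3, night 5: 3, night 6: 3, night 7: 3, night 8: 0, night 9: 0, night 10: 0.
Peak is 10.

10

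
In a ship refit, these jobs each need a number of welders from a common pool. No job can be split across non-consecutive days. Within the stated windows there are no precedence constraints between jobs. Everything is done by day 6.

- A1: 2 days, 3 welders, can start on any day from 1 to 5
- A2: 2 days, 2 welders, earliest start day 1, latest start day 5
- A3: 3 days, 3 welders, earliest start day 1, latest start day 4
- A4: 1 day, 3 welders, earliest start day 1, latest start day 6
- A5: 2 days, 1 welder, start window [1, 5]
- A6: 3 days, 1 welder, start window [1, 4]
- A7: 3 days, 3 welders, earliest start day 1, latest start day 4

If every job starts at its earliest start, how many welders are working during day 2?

13

At early start, day 2 has: A1, A2, A3, A5, A6, A7.
Demand: 3 + 2 + 3 + 1 + 1 + 3 = 13.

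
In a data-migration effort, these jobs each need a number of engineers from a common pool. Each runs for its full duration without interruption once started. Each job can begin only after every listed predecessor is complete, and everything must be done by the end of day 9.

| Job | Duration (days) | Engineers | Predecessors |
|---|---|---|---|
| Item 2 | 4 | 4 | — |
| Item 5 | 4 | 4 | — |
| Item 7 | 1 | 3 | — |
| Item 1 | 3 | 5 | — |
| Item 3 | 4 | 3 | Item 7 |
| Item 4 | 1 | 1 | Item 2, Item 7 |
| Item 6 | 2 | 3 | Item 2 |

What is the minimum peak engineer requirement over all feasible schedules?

Early-start (Item 2@1, Item 5@1, Item 7@1, Item 1@1, Item 3@2, Item 4@5, Item 6@5) gives peak 16: d1:16  d2:16  d3:16  d4:11  d5:7  d6:3  d7:0  d8:0  d9:0.
Shift Item 7→5, Item 1→5, Item 3→6, Item 4→8, Item 6→8.
Schedule Item 2@1, Item 5@1, Item 7@5, Item 1@5, Item 3@6, Item 4@8, Item 6@8: d1:8  d2:8  d3:8  d4:8  d5:8  d6:8  d7:8  d8:7  d9:6 — peak 8.
Total engineer-days = 69 over 9 days ⇒ peak ≥ ⌈69/9⌉ = 8, so 8 is optimal.

8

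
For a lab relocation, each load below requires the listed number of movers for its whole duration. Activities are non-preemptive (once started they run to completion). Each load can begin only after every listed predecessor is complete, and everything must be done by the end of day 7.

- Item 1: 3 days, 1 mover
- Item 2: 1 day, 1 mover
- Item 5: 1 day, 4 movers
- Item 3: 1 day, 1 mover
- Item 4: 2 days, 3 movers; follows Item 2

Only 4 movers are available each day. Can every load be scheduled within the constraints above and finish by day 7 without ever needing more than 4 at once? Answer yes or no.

yes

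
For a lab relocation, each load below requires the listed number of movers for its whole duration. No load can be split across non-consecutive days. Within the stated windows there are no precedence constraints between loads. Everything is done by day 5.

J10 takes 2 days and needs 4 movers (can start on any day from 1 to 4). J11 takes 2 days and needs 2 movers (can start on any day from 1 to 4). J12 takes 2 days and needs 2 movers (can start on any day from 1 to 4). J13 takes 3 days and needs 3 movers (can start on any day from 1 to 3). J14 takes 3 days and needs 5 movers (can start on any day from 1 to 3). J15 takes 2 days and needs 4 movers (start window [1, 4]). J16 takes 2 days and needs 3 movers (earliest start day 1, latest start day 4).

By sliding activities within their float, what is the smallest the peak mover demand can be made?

Early-start (J10@1, J11@1, J12@1, J13@1, J14@1, J15@1, J16@1) gives peak 23: d1:23  d2:23  d3:8  d4:0  d5:0.
Shift J14→3, J15→3, J16→4.
Schedule J10@1, J11@1, J12@1, J13@1, J14@3, J15@3, J16@4: d1:11  d2:11  d3:12  d4:12  d5:8 — peak 12.

12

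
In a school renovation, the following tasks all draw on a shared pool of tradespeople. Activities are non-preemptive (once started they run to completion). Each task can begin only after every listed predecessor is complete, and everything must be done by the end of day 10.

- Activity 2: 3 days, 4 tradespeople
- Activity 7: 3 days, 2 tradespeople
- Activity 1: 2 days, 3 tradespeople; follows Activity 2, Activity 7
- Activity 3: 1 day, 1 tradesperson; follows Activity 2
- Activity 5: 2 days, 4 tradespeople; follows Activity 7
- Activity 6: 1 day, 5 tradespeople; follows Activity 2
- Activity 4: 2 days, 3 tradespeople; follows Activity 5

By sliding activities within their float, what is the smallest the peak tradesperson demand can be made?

Early-start (Activity 2@1, Activity 7@1, Activity 1@4, Activity 3@4, Activity 5@4, Activity 6@4, Activity 4@6) gives peak 13: d1:6  d2:6  d3:6  d4:13  d5:7  d6:3  d7:3  d8:0  d9:0  d10:0.
Shift Activity 5→6, Activity 6→8, Activity 4→9.
Schedule Activity 2@1, Activity 7@1, Activity 1@4, Activity 3@4, Activity 5@6, Activity 6@8, Activity 4@9: d1:6  d2:6  d3:6  d4:4  d5:3  d6:4  d7:4  d8:5  d9:3  d10:3 — peak 6.

6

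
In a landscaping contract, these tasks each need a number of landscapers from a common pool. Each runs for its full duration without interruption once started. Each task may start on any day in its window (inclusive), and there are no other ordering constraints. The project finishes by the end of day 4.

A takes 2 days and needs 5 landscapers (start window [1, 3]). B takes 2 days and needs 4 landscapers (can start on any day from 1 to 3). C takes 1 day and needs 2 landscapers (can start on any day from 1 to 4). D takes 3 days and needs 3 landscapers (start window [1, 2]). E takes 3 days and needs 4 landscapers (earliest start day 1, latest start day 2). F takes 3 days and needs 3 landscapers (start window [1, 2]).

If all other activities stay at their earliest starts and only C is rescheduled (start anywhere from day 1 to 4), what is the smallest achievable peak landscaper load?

19

C@1: d1:21  d2:19  d3:10  d4:0 → peak 21
C@2: d1:19  d2:21  d3:10  d4:0 → peak 21
C@3: d1:19  d2:19  d3:12  d4:0 → peak 19
C@4: d1:19  d2:19  d3:10  d4:2 → peak 19
Best is C@3, peak 19.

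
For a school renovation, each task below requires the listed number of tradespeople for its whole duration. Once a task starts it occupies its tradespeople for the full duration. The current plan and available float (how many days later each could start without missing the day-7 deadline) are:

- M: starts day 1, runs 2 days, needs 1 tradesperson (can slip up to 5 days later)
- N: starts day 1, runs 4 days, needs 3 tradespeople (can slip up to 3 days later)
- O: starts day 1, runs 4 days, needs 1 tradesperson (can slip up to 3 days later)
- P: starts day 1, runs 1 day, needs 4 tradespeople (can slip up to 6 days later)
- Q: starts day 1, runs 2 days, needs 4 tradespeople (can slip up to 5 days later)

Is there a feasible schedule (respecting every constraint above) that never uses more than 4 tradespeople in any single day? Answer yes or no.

no

Total tradesperson-days = 30; over 7 days the average is 30/7 > 4, so some day must exceed 4.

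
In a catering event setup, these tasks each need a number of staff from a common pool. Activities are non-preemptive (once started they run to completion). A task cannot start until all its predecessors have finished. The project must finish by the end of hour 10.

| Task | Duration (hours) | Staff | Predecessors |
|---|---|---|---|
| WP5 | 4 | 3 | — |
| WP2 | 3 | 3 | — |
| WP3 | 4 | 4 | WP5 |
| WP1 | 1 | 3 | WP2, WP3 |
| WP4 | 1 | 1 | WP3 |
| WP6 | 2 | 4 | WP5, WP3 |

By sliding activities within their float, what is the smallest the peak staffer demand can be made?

7

Early-start (WP5@1, WP2@1, WP3@5, WP1@9, WP4@9, WP6@9) gives peak 8: h1:6  h2:6  h3:6  h4:3  h5:4  h6:4  h7:4  h8:4  h9:8  h10:4.
Shift WP4→10.
Schedule WP5@1, WP2@1, WP3@5, WP1@9, WP4@10, WP6@9: h1:6  h2:6  h3:6  h4:3  h5:4  h6:4  h7:4  h8:4  h9:7  h10:5 — peak 7.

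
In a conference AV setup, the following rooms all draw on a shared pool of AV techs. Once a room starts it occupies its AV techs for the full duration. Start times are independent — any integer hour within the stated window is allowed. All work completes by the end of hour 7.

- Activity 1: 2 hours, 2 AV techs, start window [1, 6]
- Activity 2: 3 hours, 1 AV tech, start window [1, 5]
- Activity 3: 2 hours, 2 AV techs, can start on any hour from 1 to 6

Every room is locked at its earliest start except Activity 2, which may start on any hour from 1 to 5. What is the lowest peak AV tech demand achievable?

Activity 2@1: h1:5  h2:5  h3:1  h4:0  h5:0  h6:0  h7:0 → peak 5
Activity 2@2: h1:4  h2:5  h3:1  h4:1  h5:0  h6:0  h7:0 → peak 5
Activity 2@3: h1:4  h2:4  h3:1  h4:1  h5:1  h6:0  h7:0 → peak 4
Activity 2@4: h1:4  h2:4  h3:0  h4:1  h5:1  h6:1  h7:0 → peak 4
Activity 2@5: h1:4  h2:4  h3:0  h4:0  h5:1  h6:1  h7:1 → peak 4
Best is Activity 2@3, peak 4.

4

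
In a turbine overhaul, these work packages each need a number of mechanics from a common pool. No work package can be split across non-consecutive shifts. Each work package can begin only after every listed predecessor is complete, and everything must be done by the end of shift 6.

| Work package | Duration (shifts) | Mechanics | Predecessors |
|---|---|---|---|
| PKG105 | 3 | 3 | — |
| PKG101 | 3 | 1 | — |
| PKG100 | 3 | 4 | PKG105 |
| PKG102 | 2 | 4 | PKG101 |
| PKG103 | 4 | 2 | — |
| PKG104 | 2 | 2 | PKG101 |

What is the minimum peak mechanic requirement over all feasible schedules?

10

Early-start (PKG105@1, PKG101@1, PKG100@4, PKG102@4, PKG103@1, PKG104@4) gives peak 12: s1:6  s2:6  s3:6  s4:12  s5:10  s6:4.
Shift PKG104→5.
Schedule PKG105@1, PKG101@1, PKG100@4, PKG102@4, PKG103@1, PKG104@5: s1:6  s2:6  s3:6  s4:10  s5:10  s6:6 — peak 10.
No arrangement of the 15 feasible schedules does better.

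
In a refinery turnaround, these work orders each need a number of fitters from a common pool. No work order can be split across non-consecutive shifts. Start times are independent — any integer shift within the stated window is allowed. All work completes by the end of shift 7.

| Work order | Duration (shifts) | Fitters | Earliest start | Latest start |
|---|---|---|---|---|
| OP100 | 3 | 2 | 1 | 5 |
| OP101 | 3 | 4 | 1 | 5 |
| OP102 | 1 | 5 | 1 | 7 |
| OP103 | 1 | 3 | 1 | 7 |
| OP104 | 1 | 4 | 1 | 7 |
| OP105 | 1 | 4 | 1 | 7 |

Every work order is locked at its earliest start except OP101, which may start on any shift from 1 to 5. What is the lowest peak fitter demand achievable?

18

OP101@1: s1:22  s2:6  s3:6  s4:0  s5:0  s6:0  s7:0 → peak 22
OP101@2: s1:18  s2:6  s3:6  s4:4  s5:0  s6:0  s7:0 → peak 18
OP101@3: s1:18  s2:2  s3:6  s4:4  s5:4  s6:0  s7:0 → peak 18
OP101@4: s1:18  s2:2  s3:2  s4:4  s5:4  s6:4  s7:0 → peak 18
OP101@5: s1:18  s2:2  s3:2  s4:0  s5:4  s6:4  s7:4 → peak 18
Best is OP101@2, peak 18.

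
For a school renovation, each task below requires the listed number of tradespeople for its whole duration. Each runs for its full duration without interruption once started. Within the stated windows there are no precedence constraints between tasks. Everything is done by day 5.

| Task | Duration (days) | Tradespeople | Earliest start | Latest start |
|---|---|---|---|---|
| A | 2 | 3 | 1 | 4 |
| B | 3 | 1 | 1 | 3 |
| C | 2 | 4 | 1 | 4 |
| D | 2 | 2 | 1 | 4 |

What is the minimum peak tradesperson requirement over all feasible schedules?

5

Early-start (A@1, B@1, C@1, D@1) gives peak 10: d1:10  d2:10  d3:1  d4:0  d5:0.
Shift B→3, C→3.
Schedule A@1, B@3, C@3, D@1: d1:5  d2:5  d3:5  d4:5  d5:1 — peak 5.
Total tradesperson-days = 21 over 5 days ⇒ peak ≥ ⌈21/5⌉ = 5, so 5 is optimal.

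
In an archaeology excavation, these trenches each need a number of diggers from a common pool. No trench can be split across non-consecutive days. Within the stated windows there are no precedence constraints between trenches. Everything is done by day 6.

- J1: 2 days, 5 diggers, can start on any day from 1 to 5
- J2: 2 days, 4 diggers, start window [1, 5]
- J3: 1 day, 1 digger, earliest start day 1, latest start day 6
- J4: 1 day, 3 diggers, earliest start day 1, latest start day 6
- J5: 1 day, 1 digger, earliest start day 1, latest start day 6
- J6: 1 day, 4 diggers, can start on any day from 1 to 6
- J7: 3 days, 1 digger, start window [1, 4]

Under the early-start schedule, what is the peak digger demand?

19

Early-start schedule: J1@1, J2@1, J3@1, J4@1, J5@1, J6@1, J7@1.
Load per day: day 1: 19, day 2: 10, day 3: 1, day 4: 0, day 5: 0, day 6: 0.
Peak is 19.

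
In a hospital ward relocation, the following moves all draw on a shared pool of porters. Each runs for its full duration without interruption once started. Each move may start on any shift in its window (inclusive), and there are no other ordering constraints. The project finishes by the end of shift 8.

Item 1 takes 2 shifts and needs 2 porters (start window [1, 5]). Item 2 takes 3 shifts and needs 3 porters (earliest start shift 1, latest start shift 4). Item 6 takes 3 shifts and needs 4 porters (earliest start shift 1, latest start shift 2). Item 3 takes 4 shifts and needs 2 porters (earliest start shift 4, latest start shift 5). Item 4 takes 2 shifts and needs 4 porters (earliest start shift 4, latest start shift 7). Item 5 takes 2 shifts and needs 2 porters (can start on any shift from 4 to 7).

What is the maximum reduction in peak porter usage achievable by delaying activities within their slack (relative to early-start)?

2

Early-start peak: s1:9  s2:9  s3:7  s4:8  s5:8  s6:2  s7:2  s8:0 ⇒ 9.
Leveled (Item 1@1, Item 2@3, Item 6@1, Item 3@4, Item 4@6, Item 5@4): s1:6  s2:6  s3:7  s4:7  s5:7  s6:6  s7:6  s8:0 ⇒ 7.
Reduction 9 − 7 = 2.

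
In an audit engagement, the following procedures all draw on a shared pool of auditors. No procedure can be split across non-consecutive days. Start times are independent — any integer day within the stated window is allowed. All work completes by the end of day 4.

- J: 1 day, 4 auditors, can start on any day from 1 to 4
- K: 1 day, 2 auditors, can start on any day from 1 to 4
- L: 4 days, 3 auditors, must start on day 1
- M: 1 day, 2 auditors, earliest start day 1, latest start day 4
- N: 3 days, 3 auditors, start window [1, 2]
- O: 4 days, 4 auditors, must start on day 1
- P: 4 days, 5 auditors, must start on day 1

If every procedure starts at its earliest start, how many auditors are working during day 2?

15

At early start, day 2 has: L, N, O, P.
Demand: 3 + 3 + 4 + 5 = 15.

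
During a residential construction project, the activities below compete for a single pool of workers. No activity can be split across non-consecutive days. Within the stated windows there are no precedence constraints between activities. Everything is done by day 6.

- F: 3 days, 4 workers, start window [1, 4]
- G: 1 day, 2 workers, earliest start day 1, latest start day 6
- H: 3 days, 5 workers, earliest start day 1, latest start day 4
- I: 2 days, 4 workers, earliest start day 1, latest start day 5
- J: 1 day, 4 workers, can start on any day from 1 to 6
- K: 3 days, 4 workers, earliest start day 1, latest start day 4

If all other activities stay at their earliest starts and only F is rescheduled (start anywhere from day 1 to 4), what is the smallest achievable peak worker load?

F@1: d1:23  d2:17  d3:13  d4:0  d5:0  d6:0 → peak 23
F@2: d1:19  d2:17  d3:13  d4:4  d5:0  d6:0 → peak 19
F@3: d1:19  d2:13  d3:13  d4:4  d5:4  d6:0 → peak 19
F@4: d1:19  d2:13  d3:9  d4:4  d5:4  d6:4 → peak 19
Best is F@2, peak 19.

19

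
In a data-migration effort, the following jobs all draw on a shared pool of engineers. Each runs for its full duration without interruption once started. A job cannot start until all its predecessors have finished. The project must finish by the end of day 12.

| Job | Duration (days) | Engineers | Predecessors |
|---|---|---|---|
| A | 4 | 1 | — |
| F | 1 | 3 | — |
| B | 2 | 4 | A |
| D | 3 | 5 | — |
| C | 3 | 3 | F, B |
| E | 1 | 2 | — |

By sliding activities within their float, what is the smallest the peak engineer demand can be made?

Early-start (A@1, F@1, B@5, D@1, C@7, E@1) gives peak 11: d1:11  d2:6  d3:6  d4:1  d5:4  d6:4  d7:3  d8:3  d9:3  d10:0  d11:0  d12:0.
Shift D→7, C→10, E→2.
Schedule A@1, F@1, B@5, D@7, C@10, E@2: d1:4  d2:3  d3:1  d4:1  d5:4  d6:4  d7:5  d8:5  d9:5  d10:3  d11:3  d12:3 — peak 5.

5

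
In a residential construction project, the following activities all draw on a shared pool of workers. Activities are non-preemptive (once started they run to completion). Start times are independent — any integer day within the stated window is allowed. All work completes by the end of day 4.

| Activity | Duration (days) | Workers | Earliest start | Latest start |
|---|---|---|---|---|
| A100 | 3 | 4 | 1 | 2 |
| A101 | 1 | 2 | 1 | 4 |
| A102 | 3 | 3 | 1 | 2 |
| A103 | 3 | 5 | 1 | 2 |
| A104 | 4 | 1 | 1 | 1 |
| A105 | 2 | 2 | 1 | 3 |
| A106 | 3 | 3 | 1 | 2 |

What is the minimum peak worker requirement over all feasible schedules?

Early-start (A100@1, A101@1, A102@1, A103@1, A104@1, A105@1, A106@1) gives peak 20: d1:20  d2:18  d3:16  d4:1.
Shift A106→2.
Schedule A100@1, A101@1, A102@1, A103@1, A104@1, A105@1, A106@2: d1:17  d2:18  d3:16  d4:4 — peak 18.

18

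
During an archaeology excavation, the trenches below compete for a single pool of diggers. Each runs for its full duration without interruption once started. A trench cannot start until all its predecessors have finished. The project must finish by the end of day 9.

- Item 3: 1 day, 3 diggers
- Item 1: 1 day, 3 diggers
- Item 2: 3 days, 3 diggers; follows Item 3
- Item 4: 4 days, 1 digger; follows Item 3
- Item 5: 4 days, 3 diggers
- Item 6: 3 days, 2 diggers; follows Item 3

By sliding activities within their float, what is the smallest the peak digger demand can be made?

5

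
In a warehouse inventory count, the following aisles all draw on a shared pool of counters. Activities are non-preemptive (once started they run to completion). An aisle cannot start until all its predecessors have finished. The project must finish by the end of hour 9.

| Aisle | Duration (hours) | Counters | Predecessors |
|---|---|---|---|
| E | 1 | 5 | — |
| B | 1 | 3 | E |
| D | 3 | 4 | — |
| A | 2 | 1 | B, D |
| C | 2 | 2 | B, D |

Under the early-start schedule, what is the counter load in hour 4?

3

At early start, hour 4 has: A, C.
Demand: 1 + 2 = 3.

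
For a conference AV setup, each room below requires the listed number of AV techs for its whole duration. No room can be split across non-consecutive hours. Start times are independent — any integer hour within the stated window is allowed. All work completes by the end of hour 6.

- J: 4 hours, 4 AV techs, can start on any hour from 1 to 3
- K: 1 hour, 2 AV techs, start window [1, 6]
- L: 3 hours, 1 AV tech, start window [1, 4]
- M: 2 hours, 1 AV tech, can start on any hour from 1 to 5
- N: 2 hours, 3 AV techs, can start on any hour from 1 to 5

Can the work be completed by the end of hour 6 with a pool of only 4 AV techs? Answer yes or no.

no

Total AV tech-hours = 29; over 6 hours the average is 29/6 > 4, so some hour must exceed 4.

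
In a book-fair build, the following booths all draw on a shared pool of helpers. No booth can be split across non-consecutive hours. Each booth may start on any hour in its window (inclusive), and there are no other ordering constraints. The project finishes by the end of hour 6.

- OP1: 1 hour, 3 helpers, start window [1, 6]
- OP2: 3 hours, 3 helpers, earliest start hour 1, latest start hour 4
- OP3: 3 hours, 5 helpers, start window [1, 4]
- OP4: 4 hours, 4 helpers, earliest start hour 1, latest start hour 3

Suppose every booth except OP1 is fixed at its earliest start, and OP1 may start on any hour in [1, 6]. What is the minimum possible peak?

12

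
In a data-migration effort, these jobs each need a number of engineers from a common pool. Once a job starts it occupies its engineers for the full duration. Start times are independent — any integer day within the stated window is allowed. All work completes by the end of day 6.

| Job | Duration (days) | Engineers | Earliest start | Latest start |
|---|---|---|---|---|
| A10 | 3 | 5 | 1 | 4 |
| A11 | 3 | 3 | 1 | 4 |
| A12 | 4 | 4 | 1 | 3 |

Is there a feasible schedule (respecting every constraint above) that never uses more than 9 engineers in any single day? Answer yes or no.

yes

Schedule A10@1, A11@4, A12@1: d1:9  d2:9  d3:9  d4:7  d5:3  d6:3 — peak 9 ≤ 9.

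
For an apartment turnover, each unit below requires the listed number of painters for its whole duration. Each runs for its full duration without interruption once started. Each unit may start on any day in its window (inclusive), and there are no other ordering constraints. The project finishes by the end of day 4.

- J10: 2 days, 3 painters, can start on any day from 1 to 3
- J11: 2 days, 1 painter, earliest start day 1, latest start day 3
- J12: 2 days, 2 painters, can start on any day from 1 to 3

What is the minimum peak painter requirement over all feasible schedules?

3

Early-start (J10@1, J11@1, J12@1) gives peak 6: d1:6  d2:6  d3:0  d4:0.
Shift J11→3, J12→3.
Schedule J10@1, J11@3, J12@3: d1:3  d2:3  d3:3  d4:3 — peak 3.
Total painter-days = 12 over 4 days ⇒ peak ≥ ⌈12/4⌉ = 3, so 3 is optimal.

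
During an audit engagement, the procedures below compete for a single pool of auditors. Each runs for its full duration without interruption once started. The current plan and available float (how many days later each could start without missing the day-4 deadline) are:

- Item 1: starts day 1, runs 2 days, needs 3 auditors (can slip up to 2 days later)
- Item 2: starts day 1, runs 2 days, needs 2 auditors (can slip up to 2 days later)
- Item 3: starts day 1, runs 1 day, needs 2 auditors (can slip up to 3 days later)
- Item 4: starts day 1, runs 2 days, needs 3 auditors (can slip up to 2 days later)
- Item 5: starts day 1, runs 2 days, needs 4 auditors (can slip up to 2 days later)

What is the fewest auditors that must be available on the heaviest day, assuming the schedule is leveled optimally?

7

Early-start (Item 1@1, Item 2@1, Item 3@1, Item 4@1, Item 5@1) gives peak 14: d1:14  d2:12  d3:0  d4:0.
Shift Item 4→3, Item 5→3.
Schedule Item 1@1, Item 2@1, Item 3@1, Item 4@3, Item 5@3: d1:7  d2:5  d3:7  d4:7 — peak 7.
Total auditor-days = 26 over 4 days ⇒ peak ≥ ⌈26/4⌉ = 7, so 7 is optimal.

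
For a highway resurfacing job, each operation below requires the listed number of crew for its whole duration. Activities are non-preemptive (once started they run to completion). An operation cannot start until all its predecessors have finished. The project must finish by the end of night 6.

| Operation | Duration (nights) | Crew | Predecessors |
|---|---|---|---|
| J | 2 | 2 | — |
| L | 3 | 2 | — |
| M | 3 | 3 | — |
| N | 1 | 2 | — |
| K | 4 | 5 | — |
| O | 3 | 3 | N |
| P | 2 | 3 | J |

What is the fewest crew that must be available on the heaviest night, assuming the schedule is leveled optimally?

10

Early-start (J@1, L@1, M@1, N@1, K@1, O@2, P@3) gives peak 16: n1:14  n2:15  n3:16  n4:11  n5:0  n6:0.
Shift L→4, N→3, O→4, P→5.
Schedule J@1, L@4, M@1, N@3, K@1, O@4, P@5: n1:10  n2:10  n3:10  n4:10  n5:8  n6:8 — peak 10.
Total crew member-nights = 56 over 6 nights ⇒ peak ≥ ⌈56/6⌉ = 10, so 10 is optimal.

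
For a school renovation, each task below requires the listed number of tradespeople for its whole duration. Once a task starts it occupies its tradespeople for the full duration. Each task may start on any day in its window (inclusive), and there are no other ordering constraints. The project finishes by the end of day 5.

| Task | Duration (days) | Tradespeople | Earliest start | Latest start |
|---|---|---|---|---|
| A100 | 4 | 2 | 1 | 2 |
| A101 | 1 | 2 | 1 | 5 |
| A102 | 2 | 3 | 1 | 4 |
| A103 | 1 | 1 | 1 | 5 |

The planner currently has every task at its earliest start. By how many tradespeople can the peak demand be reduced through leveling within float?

Early-start peak: d1:8  d2:5  d3:2  d4:2  d5:0 ⇒ 8.
Leveled (A100@1, A101@1, A102@2, A103@1): d1:5  d2:5  d3:5  d4:2  d5:0 ⇒ 5.
Reduction 8 − 5 = 3.

3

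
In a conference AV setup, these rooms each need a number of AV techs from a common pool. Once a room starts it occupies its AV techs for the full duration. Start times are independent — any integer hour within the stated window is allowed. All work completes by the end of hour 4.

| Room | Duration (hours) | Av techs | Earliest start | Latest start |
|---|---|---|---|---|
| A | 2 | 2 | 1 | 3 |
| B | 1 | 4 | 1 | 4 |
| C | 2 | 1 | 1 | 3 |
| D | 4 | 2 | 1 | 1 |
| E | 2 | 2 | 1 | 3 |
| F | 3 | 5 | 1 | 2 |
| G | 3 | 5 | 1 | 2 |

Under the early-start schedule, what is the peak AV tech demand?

21

Early-start schedule: A@1, B@1, C@1, D@1, E@1, F@1, G@1.
Load per hour: hour 1: 21, hour 2: 17, hour 3: 12, hour 4: 2.
Peak is 21.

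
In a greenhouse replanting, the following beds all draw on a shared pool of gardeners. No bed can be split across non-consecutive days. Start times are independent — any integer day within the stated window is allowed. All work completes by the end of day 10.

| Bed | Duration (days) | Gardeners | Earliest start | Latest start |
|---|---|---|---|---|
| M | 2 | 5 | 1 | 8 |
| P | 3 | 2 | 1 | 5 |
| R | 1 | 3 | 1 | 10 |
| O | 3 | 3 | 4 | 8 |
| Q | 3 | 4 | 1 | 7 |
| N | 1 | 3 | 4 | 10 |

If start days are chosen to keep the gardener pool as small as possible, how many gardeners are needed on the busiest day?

Early-start (M@1, P@1, R@1, O@4, Q@1, N@4) gives peak 14: d1:14  d2:11  d3:6  d4:6  d5:3  d6:3  d7:0  d8:0  d9:0  d10:0.
Shift P→3, R→3, Q→7, N→10.
Schedule M@1, P@3, R@3, O@4, Q@7, N@10: d1:5  d2:5  d3:5  d4:5  d5:5  d6:3  d7:4  d8:4  d9:4  d10:3 — peak 5.
Total gardener-days = 43 over 10 days ⇒ peak ≥ ⌈43/10⌉ = 5, so 5 is optimal.

5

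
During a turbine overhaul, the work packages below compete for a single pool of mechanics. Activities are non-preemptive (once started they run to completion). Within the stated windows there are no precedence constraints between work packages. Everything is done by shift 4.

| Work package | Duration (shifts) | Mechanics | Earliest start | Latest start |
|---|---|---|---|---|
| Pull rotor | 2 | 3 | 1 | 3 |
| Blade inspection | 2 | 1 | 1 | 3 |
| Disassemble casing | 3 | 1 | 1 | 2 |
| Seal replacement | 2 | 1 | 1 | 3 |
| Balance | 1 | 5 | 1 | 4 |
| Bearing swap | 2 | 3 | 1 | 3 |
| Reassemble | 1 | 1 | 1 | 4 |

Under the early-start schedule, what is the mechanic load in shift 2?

9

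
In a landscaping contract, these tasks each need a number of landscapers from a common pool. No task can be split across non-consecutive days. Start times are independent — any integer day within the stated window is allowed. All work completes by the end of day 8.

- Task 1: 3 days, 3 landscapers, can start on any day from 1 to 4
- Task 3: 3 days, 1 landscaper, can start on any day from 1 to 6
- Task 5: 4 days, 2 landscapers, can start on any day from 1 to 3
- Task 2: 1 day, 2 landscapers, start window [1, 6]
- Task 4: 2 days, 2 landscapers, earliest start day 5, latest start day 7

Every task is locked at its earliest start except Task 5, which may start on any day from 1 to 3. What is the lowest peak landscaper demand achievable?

6

Task 5@1: d1:8  d2:6  d3:6  d4:2  d5:2  d6:2  d7:0  d8:0 → peak 8
Task 5@2: d1:6  d2:6  d3:6  d4:2  d5:4  d6:2  d7:0  d8:0 → peak 6
Task 5@3: d1:6  d2:4  d3:6  d4:2  d5:4  d6:4  d7:0  d8:0 → peak 6
Best is Task 5@2, peak 6.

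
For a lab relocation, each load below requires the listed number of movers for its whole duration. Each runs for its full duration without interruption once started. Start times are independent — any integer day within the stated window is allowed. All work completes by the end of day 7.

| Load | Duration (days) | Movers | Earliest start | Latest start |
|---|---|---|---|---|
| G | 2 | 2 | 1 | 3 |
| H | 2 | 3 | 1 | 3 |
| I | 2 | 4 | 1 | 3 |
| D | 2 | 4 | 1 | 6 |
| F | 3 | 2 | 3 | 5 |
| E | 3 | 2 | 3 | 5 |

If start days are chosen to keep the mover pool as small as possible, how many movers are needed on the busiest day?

6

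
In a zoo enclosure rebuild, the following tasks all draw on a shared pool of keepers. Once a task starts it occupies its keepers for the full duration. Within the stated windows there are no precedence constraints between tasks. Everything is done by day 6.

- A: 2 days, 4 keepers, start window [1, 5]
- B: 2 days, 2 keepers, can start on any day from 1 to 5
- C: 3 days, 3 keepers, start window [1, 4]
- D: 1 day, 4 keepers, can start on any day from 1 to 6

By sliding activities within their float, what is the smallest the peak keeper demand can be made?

Early-start (A@1, B@1, C@1, D@1) gives peak 13: d1:13  d2:9  d3:3  d4:0  d5:0  d6:0.
Shift B→3, C→3, D→6.
Schedule A@1, B@3, C@3, D@6: d1:4  d2:4  d3:5  d4:5  d5:3  d6:4 — peak 5.
Total keeper-days = 25 over 6 days ⇒ peak ≥ ⌈25/6⌉ = 5, so 5 is optimal.

5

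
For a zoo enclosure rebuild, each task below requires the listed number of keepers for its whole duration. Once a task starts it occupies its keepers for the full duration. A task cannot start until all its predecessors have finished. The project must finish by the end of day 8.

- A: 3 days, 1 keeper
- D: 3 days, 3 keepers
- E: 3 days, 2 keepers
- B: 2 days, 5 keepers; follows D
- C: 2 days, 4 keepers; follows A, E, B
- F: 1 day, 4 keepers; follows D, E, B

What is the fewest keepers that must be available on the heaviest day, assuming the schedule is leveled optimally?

6

Early-start (A@1, D@1, E@1, B@4, C@6, F@6) gives peak 8: d1:6  d2:6  d3:6  d4:5  d5:5  d6:8  d7:4  d8:0.
Shift F→8.
Schedule A@1, D@1, E@1, B@4, C@6, F@8: d1:6  d2:6  d3:6  d4:5  d5:5  d6:4  d7:4  d8:4 — peak 6.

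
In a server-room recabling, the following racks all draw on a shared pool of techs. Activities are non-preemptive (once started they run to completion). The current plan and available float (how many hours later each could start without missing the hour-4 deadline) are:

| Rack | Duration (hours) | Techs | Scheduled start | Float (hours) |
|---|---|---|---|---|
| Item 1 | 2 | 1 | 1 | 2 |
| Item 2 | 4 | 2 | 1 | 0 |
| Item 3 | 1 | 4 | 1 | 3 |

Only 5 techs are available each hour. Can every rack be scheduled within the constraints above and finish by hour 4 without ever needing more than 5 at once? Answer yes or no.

The minimum achievable peak is 6; 5 < 6, so no feasible schedule stays within the cap.

no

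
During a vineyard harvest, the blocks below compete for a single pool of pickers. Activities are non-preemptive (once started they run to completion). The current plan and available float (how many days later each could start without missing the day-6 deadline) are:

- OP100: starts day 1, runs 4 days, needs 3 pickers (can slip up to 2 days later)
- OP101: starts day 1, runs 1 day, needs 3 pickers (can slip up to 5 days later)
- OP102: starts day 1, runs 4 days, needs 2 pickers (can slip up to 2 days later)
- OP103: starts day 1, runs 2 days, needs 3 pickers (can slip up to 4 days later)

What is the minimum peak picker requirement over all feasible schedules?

6

Early-start (OP100@1, OP101@1, OP102@1, OP103@1) gives peak 11: d1:11  d2:8  d3:5  d4:5  d5:0  d6:0.
Shift OP102→2, OP103→5.
Schedule OP100@1, OP101@1, OP102@2, OP103@5: d1:6  d2:5  d3:5  d4:5  d5:5  d6:3 — peak 6.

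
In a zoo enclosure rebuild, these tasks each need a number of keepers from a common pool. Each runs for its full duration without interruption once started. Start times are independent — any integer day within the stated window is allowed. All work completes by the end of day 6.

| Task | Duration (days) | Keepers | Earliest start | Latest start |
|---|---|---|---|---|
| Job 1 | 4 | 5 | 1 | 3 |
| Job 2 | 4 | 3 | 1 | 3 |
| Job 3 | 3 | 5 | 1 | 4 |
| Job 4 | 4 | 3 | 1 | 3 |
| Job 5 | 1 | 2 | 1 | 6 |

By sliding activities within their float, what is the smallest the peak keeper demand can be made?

16

Early-start (Job 1@1, Job 2@1, Job 3@1, Job 4@1, Job 5@1) gives peak 18: d1:18  d2:16  d3:16  d4:11  d5:0  d6:0.
Shift Job 5→4.
Schedule Job 1@1, Job 2@1, Job 3@1, Job 4@1, Job 5@4: d1:16  d2:16  d3:16  d4:13  d5:0  d6:0 — peak 16.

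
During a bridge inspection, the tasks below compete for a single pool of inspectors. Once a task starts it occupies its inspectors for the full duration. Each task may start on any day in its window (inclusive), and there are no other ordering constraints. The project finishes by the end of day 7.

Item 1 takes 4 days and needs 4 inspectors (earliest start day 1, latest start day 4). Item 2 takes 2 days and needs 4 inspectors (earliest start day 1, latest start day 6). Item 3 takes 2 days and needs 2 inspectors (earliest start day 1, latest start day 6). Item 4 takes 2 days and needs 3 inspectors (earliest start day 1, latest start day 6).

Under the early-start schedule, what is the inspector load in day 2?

At early start, day 2 has: Item 1, Item 2, Item 3, Item 4.
Demand: 4 + 4 + 2 + 3 = 13.

13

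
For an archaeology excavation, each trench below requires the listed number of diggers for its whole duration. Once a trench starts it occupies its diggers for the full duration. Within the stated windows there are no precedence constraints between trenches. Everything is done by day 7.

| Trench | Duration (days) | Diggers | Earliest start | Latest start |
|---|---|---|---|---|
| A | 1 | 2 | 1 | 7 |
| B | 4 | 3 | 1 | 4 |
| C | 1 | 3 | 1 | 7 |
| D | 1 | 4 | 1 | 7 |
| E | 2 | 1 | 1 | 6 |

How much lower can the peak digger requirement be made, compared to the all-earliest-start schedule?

9

Early-start peak: d1:13  d2:4  d3:3  d4:3  d5:0  d6:0  d7:0 ⇒ 13.
Leveled (A@1, B@2, C@6, D@7, E@1): d1:3  d2:4  d3:3  d4:3  d5:3  d6:3  d7:4 ⇒ 4.
Reduction 13 − 4 = 9.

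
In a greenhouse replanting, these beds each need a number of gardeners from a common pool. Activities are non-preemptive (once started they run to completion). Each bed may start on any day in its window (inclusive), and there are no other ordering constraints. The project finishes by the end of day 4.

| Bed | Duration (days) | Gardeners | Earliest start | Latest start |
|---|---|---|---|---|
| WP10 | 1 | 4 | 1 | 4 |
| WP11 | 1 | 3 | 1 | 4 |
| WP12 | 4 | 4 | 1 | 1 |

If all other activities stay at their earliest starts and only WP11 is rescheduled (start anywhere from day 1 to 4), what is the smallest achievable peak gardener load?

WP11@1: d1:11  d2:4  d3:4  d4:4 → peak 11
WP11@2: d1:8  d2:7  d3:4  d4:4 → peak 8
WP11@3: d1:8  d2:4  d3:7  d4:4 → peak 8
WP11@4: d1:8  d2:4  d3:4  d4:7 → peak 8
Best is WP11@2, peak 8.

8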